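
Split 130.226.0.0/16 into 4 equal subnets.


New prefix = 16 + 2 = 18
Each subnet has 16384 addresses
  130.226.0.0/18
  130.226.64.0/18
  130.226.128.0/18
  130.226.192.0/18
Subnets: 130.226.0.0/18, 130.226.64.0/18, 130.226.128.0/18, 130.226.192.0/18


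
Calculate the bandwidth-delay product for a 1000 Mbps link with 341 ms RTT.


BDP = bandwidth * RTT
= 1000 Mbps * 341 ms
= 1000 * 1e6 * 341 / 1000 bits
= 341000000 bits
= 42625000 bytes
= 41625.9766 KB
BDP = 341000000 bits (42625000 bytes)


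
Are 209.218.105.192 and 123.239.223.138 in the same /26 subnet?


Mask: 255.255.255.192
209.218.105.192 AND mask = 209.218.105.192
123.239.223.138 AND mask = 123.239.223.128
No, different subnets (209.218.105.192 vs 123.239.223.128)


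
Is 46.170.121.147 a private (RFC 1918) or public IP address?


RFC 1918 private ranges:
  10.0.0.0/8 (10.0.0.0 - 10.255.255.255)
  172.16.0.0/12 (172.16.0.0 - 172.31.255.255)
  192.168.0.0/16 (192.168.0.0 - 192.168.255.255)
Public (not in any RFC 1918 range)


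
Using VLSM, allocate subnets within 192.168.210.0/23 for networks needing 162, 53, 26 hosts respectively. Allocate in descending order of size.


162 hosts -> /24 (254 usable): 192.168.210.0/24
53 hosts -> /26 (62 usable): 192.168.211.0/26
26 hosts -> /27 (30 usable): 192.168.211.64/27
Allocation: 192.168.210.0/24 (162 hosts, 254 usable); 192.168.211.0/26 (53 hosts, 62 usable); 192.168.211.64/27 (26 hosts, 30 usable)


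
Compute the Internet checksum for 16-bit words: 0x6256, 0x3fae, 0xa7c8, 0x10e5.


Sum all words (with carry folding):
+ 0x6256 = 0x6256
+ 0x3fae = 0xa204
+ 0xa7c8 = 0x49cd
+ 0x10e5 = 0x5ab2
One's complement: ~0x5ab2
Checksum = 0xa54d


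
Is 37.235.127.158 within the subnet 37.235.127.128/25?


Subnet network: 37.235.127.128
Test IP AND mask: 37.235.127.128
Yes, 37.235.127.158 is in 37.235.127.128/25


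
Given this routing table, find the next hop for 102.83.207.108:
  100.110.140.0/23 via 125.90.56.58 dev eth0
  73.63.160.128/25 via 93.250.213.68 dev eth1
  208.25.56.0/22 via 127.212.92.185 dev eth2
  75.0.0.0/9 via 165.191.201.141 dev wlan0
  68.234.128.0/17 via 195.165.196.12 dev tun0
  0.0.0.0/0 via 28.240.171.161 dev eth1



Longest prefix match for 102.83.207.108:
  /23 100.110.140.0: no
  /25 73.63.160.128: no
  /22 208.25.56.0: no
  /9 75.0.0.0: no
  /17 68.234.128.0: no
  /0 0.0.0.0: MATCH
Selected: next-hop 28.240.171.161 via eth1 (matched /0)


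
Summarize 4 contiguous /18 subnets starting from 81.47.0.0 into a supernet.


Original prefix: /18
Number of subnets: 4 = 2^2
New prefix = 18 - 2 = 16
Supernet: 81.47.0.0/16


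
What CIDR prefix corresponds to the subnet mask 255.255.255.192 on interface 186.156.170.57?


Binary: 11111111.11111111.11111111.11000000
Count leading 1s
Prefix: /26


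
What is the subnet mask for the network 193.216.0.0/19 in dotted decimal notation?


/19 means 19 network bits, 13 host bits
Binary: 11111111111111111110000000000000
Mask: 255.255.224.0


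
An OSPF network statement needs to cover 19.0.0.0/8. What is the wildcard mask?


Subnet mask: 255.0.0.0
Wildcard = 255.255.255.255 - subnet mask
255 - 255 = 0
255 - 0 = 255
255 - 0 = 255
255 - 0 = 255
Wildcard: 0.255.255.255


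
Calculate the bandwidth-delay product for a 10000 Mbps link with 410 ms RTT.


BDP = bandwidth * RTT
= 10000 Mbps * 410 ms
= 10000 * 1e6 * 410 / 1000 bits
= 4100000000 bits
= 512500000 bytes
= 500488.2812 KB
BDP = 4100000000 bits (512500000 bytes)


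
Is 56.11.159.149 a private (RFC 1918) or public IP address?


RFC 1918 private ranges:
  10.0.0.0/8 (10.0.0.0 - 10.255.255.255)
  172.16.0.0/12 (172.16.0.0 - 172.31.255.255)
  192.168.0.0/16 (192.168.0.0 - 192.168.255.255)
Public (not in any RFC 1918 range)


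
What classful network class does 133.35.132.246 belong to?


First octet: 133
Binary: 10000101
10xxxxxx -> Class B (128-191)
Class B, default mask 255.255.0.0 (/16)


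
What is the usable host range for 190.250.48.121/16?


Network: 190.250.0.0
Broadcast: 190.250.255.255
First usable = network + 1
Last usable = broadcast - 1
Range: 190.250.0.1 to 190.250.255.254


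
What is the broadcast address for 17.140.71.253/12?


Network: 17.128.0.0/12
Host bits = 20
Set all host bits to 1:
Broadcast: 17.143.255.255


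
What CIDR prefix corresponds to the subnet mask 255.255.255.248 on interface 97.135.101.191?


Binary: 11111111.11111111.11111111.11111000
Count leading 1s
Prefix: /29


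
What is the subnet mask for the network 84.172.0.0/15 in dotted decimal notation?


/15 means 15 network bits, 17 host bits
Binary: 11111111111111100000000000000000
Mask: 255.254.0.0


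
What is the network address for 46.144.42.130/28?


IP:   00101110.10010000.00101010.10000010
Mask: 11111111.11111111.11111111.11110000
AND operation:
Net:  00101110.10010000.00101010.10000000
Network: 46.144.42.128/28


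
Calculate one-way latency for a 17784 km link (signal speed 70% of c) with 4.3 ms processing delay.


Speed = 0.7 * 3e5 km/s = 210000 km/s
Propagation delay = 17784 / 210000 = 0.0847 s = 84.6857 ms
Processing delay = 4.3 ms
Total one-way latency = 88.9857 ms


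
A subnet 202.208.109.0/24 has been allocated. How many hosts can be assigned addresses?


Host bits = 32 - 24 = 8
Total addresses = 2^8 = 256
Usable = total - 2 (network and broadcast)
Usable hosts: 254


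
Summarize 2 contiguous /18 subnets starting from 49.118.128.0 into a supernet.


Original prefix: /18
Number of subnets: 2 = 2^1
New prefix = 18 - 1 = 17
Supernet: 49.118.128.0/17


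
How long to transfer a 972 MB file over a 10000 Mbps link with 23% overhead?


Effective throughput = 10000 * (1 - 23/100) = 7700 Mbps
File size in Mb = 972 * 8 = 7776 Mb
Time = 7776 / 7700
Time = 1.0099 seconds


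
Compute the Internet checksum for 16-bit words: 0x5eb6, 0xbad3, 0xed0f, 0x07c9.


Sum all words (with carry folding):
+ 0x5eb6 = 0x5eb6
+ 0xbad3 = 0x198a
+ 0xed0f = 0x069a
+ 0x07c9 = 0x0e63
One's complement: ~0x0e63
Checksum = 0xf19c


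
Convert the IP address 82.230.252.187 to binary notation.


82 = 01010010
230 = 11100110
252 = 11111100
187 = 10111011
Binary: 01010010.11100110.11111100.10111011


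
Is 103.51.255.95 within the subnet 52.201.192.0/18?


Subnet network: 52.201.192.0
Test IP AND mask: 103.51.192.0
No, 103.51.255.95 is not in 52.201.192.0/18


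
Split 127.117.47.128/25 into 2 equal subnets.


New prefix = 25 + 1 = 26
Each subnet has 64 addresses
  127.117.47.128/26
  127.117.47.192/26
Subnets: 127.117.47.128/26, 127.117.47.192/26


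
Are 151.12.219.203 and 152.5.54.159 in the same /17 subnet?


Mask: 255.255.128.0
151.12.219.203 AND mask = 151.12.128.0
152.5.54.159 AND mask = 152.5.0.0
No, different subnets (151.12.128.0 vs 152.5.0.0)


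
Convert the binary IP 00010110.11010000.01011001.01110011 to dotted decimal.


00010110 = 22
11010000 = 208
01011001 = 89
01110011 = 115
IP: 22.208.89.115


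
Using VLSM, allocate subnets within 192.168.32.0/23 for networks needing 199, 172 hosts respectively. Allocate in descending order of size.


199 hosts -> /24 (254 usable): 192.168.32.0/24
172 hosts -> /24 (254 usable): 192.168.33.0/24
Allocation: 192.168.32.0/24 (199 hosts, 254 usable); 192.168.33.0/24 (172 hosts, 254 usable)


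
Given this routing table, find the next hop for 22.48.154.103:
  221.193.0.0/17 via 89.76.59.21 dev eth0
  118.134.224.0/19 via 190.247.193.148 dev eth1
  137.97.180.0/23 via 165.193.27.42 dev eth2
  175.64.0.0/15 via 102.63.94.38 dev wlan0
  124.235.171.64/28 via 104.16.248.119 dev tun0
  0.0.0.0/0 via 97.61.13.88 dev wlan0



Longest prefix match for 22.48.154.103:
  /17 221.193.0.0: no
  /19 118.134.224.0: no
  /23 137.97.180.0: no
  /15 175.64.0.0: no
  /28 124.235.171.64: no
  /0 0.0.0.0: MATCH
Selected: next-hop 97.61.13.88 via wlan0 (matched /0)


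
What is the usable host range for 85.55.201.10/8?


Network: 85.0.0.0
Broadcast: 85.255.255.255
First usable = network + 1
Last usable = broadcast - 1
Range: 85.0.0.1 to 85.255.255.254


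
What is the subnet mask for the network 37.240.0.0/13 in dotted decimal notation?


/13 means 13 network bits, 19 host bits
Binary: 11111111111110000000000000000000
Mask: 255.248.0.0


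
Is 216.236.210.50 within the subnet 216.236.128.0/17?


Subnet network: 216.236.128.0
Test IP AND mask: 216.236.128.0
Yes, 216.236.210.50 is in 216.236.128.0/17


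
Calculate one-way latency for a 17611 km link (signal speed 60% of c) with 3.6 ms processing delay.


Speed = 0.6 * 3e5 km/s = 180000 km/s
Propagation delay = 17611 / 180000 = 0.0978 s = 97.8389 ms
Processing delay = 3.6 ms
Total one-way latency = 101.4389 ms


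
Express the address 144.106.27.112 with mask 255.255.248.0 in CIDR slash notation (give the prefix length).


Binary: 11111111.11111111.11111000.00000000
Count leading 1s
Prefix: /21


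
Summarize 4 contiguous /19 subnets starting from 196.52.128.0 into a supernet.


Original prefix: /19
Number of subnets: 4 = 2^2
New prefix = 19 - 2 = 17
Supernet: 196.52.128.0/17


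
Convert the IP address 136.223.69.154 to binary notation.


136 = 10001000
223 = 11011111
69 = 01000101
154 = 10011010
Binary: 10001000.11011111.01000101.10011010


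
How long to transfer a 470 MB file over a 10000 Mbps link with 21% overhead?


Effective throughput = 10000 * (1 - 21/100) = 7900 Mbps
File size in Mb = 470 * 8 = 3760 Mb
Time = 3760 / 7900
Time = 0.4759 seconds


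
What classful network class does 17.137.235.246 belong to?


First octet: 17
Binary: 00010001
0xxxxxxx -> Class A (1-126)
Class A, default mask 255.0.0.0 (/8)


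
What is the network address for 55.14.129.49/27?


IP:   00110111.00001110.10000001.00110001
Mask: 11111111.11111111.11111111.11100000
AND operation:
Net:  00110111.00001110.10000001.00100000
Network: 55.14.129.32/27


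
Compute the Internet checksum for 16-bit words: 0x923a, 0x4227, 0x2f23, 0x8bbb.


Sum all words (with carry folding):
+ 0x923a = 0x923a
+ 0x4227 = 0xd461
+ 0x2f23 = 0x0385
+ 0x8bbb = 0x8f40
One's complement: ~0x8f40
Checksum = 0x70bf


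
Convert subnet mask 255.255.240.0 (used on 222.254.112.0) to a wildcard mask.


Subnet mask: 255.255.240.0
Wildcard = 255.255.255.255 - subnet mask
255 - 255 = 0
255 - 255 = 0
255 - 240 = 15
255 - 0 = 255
Wildcard: 0.0.15.255


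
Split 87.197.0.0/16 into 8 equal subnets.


New prefix = 16 + 3 = 19
Each subnet has 8192 addresses
  87.197.0.0/19
  87.197.32.0/19
  87.197.64.0/19
  87.197.96.0/19
  87.197.128.0/19
  87.197.160.0/19
  87.197.192.0/19
  87.197.224.0/19
Subnets: 87.197.0.0/19, 87.197.32.0/19, 87.197.64.0/19, 87.197.96.0/19, 87.197.128.0/19, 87.197.160.0/19, 87.197.192.0/19, 87.197.224.0/19


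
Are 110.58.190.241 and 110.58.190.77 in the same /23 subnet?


Mask: 255.255.254.0
110.58.190.241 AND mask = 110.58.190.0
110.58.190.77 AND mask = 110.58.190.0
Yes, same subnet (110.58.190.0)


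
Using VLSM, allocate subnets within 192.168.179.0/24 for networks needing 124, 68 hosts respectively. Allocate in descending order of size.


124 hosts -> /25 (126 usable): 192.168.179.0/25
68 hosts -> /25 (126 usable): 192.168.179.128/25
Allocation: 192.168.179.0/25 (124 hosts, 126 usable); 192.168.179.128/25 (68 hosts, 126 usable)


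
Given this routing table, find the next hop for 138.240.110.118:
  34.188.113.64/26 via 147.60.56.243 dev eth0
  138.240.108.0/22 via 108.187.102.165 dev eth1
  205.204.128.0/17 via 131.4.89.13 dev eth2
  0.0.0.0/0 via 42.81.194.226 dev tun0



Longest prefix match for 138.240.110.118:
  /26 34.188.113.64: no
  /22 138.240.108.0: MATCH
  /17 205.204.128.0: no
  /0 0.0.0.0: MATCH
Selected: next-hop 108.187.102.165 via eth1 (matched /22)


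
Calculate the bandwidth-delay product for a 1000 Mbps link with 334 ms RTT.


BDP = bandwidth * RTT
= 1000 Mbps * 334 ms
= 1000 * 1e6 * 334 / 1000 bits
= 334000000 bits
= 41750000 bytes
= 40771.4844 KB
BDP = 334000000 bits (41750000 bytes)


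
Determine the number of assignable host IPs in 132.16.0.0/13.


Host bits = 32 - 13 = 19
Total addresses = 2^19 = 524288
Usable = total - 2 (network and broadcast)
Usable hosts: 524286


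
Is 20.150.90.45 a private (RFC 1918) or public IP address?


RFC 1918 private ranges:
  10.0.0.0/8 (10.0.0.0 - 10.255.255.255)
  172.16.0.0/12 (172.16.0.0 - 172.31.255.255)
  192.168.0.0/16 (192.168.0.0 - 192.168.255.255)
Public (not in any RFC 1918 range)


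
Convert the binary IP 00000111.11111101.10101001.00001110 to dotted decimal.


00000111 = 7
11111101 = 253
10101001 = 169
00001110 = 14
IP: 7.253.169.14


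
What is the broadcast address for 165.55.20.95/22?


Network: 165.55.20.0/22
Host bits = 10
Set all host bits to 1:
Broadcast: 165.55.23.255


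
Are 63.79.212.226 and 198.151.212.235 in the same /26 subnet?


Mask: 255.255.255.192
63.79.212.226 AND mask = 63.79.212.192
198.151.212.235 AND mask = 198.151.212.192
No, different subnets (63.79.212.192 vs 198.151.212.192)


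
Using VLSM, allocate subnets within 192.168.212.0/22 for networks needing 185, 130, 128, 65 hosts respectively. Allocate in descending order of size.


185 hosts -> /24 (254 usable): 192.168.212.0/24
130 hosts -> /24 (254 usable): 192.168.213.0/24
128 hosts -> /24 (254 usable): 192.168.214.0/24
65 hosts -> /25 (126 usable): 192.168.215.0/25
Allocation: 192.168.212.0/24 (185 hosts, 254 usable); 192.168.213.0/24 (130 hosts, 254 usable); 192.168.214.0/24 (128 hosts, 254 usable); 192.168.215.0/25 (65 hosts, 126 usable)


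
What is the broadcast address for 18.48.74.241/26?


Network: 18.48.74.192/26
Host bits = 6
Set all host bits to 1:
Broadcast: 18.48.74.255


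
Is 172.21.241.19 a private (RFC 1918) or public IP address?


RFC 1918 private ranges:
  10.0.0.0/8 (10.0.0.0 - 10.255.255.255)
  172.16.0.0/12 (172.16.0.0 - 172.31.255.255)
  192.168.0.0/16 (192.168.0.0 - 192.168.255.255)
Private (in 172.16.0.0/12)


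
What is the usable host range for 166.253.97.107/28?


Network: 166.253.97.96
Broadcast: 166.253.97.111
First usable = network + 1
Last usable = broadcast - 1
Range: 166.253.97.97 to 166.253.97.110


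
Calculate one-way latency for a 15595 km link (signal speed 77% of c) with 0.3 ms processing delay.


Speed = 0.77 * 3e5 km/s = 231000 km/s
Propagation delay = 15595 / 231000 = 0.0675 s = 67.5108 ms
Processing delay = 0.3 ms
Total one-way latency = 67.8108 ms


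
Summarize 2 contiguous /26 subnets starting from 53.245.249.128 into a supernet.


Original prefix: /26
Number of subnets: 2 = 2^1
New prefix = 26 - 1 = 25
Supernet: 53.245.249.128/25


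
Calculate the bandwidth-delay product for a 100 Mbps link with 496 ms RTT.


BDP = bandwidth * RTT
= 100 Mbps * 496 ms
= 100 * 1e6 * 496 / 1000 bits
= 49600000 bits
= 6200000 bytes
= 6054.6875 KB
BDP = 49600000 bits (6200000 bytes)


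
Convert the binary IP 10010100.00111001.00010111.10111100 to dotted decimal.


10010100 = 148
00111001 = 57
00010111 = 23
10111100 = 188
IP: 148.57.23.188


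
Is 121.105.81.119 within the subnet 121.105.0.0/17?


Subnet network: 121.105.0.0
Test IP AND mask: 121.105.0.0
Yes, 121.105.81.119 is in 121.105.0.0/17


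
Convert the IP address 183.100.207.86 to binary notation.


183 = 10110111
100 = 01100100
207 = 11001111
86 = 01010110
Binary: 10110111.01100100.11001111.01010110


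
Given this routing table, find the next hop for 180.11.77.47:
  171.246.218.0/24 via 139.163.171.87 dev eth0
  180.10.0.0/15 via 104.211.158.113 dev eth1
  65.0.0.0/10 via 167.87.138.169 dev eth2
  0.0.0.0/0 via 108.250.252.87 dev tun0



Longest prefix match for 180.11.77.47:
  /24 171.246.218.0: no
  /15 180.10.0.0: MATCH
  /10 65.0.0.0: no
  /0 0.0.0.0: MATCH
Selected: next-hop 104.211.158.113 via eth1 (matched /15)


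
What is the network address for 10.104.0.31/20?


IP:   00001010.01101000.00000000.00011111
Mask: 11111111.11111111.11110000.00000000
AND operation:
Net:  00001010.01101000.00000000.00000000
Network: 10.104.0.0/20


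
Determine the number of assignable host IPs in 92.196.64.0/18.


Host bits = 32 - 18 = 14
Total addresses = 2^14 = 16384
Usable = total - 2 (network and broadcast)
Usable hosts: 16382


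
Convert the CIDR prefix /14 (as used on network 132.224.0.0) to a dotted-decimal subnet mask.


/14 means 14 network bits, 18 host bits
Binary: 11111111111111000000000000000000
Mask: 255.252.0.0


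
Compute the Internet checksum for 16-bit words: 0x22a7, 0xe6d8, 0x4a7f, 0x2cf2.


Sum all words (with carry folding):
+ 0x22a7 = 0x22a7
+ 0xe6d8 = 0x0980
+ 0x4a7f = 0x53ff
+ 0x2cf2 = 0x80f1
One's complement: ~0x80f1
Checksum = 0x7f0e


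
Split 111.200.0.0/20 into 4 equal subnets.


New prefix = 20 + 2 = 22
Each subnet has 1024 addresses
  111.200.0.0/22
  111.200.4.0/22
  111.200.8.0/22
  111.200.12.0/22
Subnets: 111.200.0.0/22, 111.200.4.0/22, 111.200.8.0/22, 111.200.12.0/22


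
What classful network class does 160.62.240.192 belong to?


First octet: 160
Binary: 10100000
10xxxxxx -> Class B (128-191)
Class B, default mask 255.255.0.0 (/16)


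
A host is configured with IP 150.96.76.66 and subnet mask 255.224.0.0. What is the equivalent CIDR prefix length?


Binary: 11111111.11100000.00000000.00000000
Count leading 1s
Prefix: /11


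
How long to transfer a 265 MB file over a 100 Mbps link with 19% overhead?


Effective throughput = 100 * (1 - 19/100) = 81 Mbps
File size in Mb = 265 * 8 = 2120 Mb
Time = 2120 / 81
Time = 26.1728 seconds


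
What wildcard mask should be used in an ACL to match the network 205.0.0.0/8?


Subnet mask: 255.0.0.0
Wildcard = 255.255.255.255 - subnet mask
255 - 255 = 0
255 - 0 = 255
255 - 0 = 255
255 - 0 = 255
Wildcard: 0.255.255.255


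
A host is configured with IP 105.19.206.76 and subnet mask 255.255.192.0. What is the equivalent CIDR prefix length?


Binary: 11111111.11111111.11000000.00000000
Count leading 1s
Prefix: /18


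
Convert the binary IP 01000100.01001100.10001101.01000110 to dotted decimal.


01000100 = 68
01001100 = 76
10001101 = 141
01000110 = 70
IP: 68.76.141.70


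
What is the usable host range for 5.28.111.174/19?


Network: 5.28.96.0
Broadcast: 5.28.127.255
First usable = network + 1
Last usable = broadcast - 1
Range: 5.28.96.1 to 5.28.127.254


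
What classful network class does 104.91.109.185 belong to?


First octet: 104
Binary: 01101000
0xxxxxxx -> Class A (1-126)
Class A, default mask 255.0.0.0 (/8)


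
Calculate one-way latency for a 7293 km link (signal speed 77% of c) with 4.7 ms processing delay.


Speed = 0.77 * 3e5 km/s = 231000 km/s
Propagation delay = 7293 / 231000 = 0.0316 s = 31.5714 ms
Processing delay = 4.7 ms
Total one-way latency = 36.2714 ms


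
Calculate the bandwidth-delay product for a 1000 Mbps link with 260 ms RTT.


BDP = bandwidth * RTT
= 1000 Mbps * 260 ms
= 1000 * 1e6 * 260 / 1000 bits
= 260000000 bits
= 32500000 bytes
= 31738.2812 KB
BDP = 260000000 bits (32500000 bytes)


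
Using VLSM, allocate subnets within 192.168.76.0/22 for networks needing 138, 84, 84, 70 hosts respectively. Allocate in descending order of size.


138 hosts -> /24 (254 usable): 192.168.76.0/24
84 hosts -> /25 (126 usable): 192.168.77.0/25
84 hosts -> /25 (126 usable): 192.168.77.128/25
70 hosts -> /25 (126 usable): 192.168.78.0/25
Allocation: 192.168.76.0/24 (138 hosts, 254 usable); 192.168.77.0/25 (84 hosts, 126 usable); 192.168.77.128/25 (84 hosts, 126 usable); 192.168.78.0/25 (70 hosts, 126 usable)


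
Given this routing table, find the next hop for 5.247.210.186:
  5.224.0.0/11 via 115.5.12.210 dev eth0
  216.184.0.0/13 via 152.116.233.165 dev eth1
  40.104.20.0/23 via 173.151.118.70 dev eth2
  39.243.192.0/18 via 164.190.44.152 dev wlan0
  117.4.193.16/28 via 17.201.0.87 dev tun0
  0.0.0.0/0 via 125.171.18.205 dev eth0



Longest prefix match for 5.247.210.186:
  /11 5.224.0.0: MATCH
  /13 216.184.0.0: no
  /23 40.104.20.0: no
  /18 39.243.192.0: no
  /28 117.4.193.16: no
  /0 0.0.0.0: MATCH
Selected: next-hop 115.5.12.210 via eth0 (matched /11)


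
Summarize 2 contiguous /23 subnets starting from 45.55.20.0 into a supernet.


Original prefix: /23
Number of subnets: 2 = 2^1
New prefix = 23 - 1 = 22
Supernet: 45.55.20.0/22


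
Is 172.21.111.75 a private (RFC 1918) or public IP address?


RFC 1918 private ranges:
  10.0.0.0/8 (10.0.0.0 - 10.255.255.255)
  172.16.0.0/12 (172.16.0.0 - 172.31.255.255)
  192.168.0.0/16 (192.168.0.0 - 192.168.255.255)
Private (in 172.16.0.0/12)


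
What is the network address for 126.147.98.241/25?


IP:   01111110.10010011.01100010.11110001
Mask: 11111111.11111111.11111111.10000000
AND operation:
Net:  01111110.10010011.01100010.10000000
Network: 126.147.98.128/25


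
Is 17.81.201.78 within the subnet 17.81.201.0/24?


Subnet network: 17.81.201.0
Test IP AND mask: 17.81.201.0
Yes, 17.81.201.78 is in 17.81.201.0/24


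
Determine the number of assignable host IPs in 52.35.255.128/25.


Host bits = 32 - 25 = 7
Total addresses = 2^7 = 128
Usable = total - 2 (network and broadcast)
Usable hosts: 126


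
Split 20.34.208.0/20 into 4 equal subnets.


New prefix = 20 + 2 = 22
Each subnet has 1024 addresses
  20.34.208.0/22
  20.34.212.0/22
  20.34.216.0/22
  20.34.220.0/22
Subnets: 20.34.208.0/22, 20.34.212.0/22, 20.34.216.0/22, 20.34.220.0/22


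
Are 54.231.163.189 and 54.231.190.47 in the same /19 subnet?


Mask: 255.255.224.0
54.231.163.189 AND mask = 54.231.160.0
54.231.190.47 AND mask = 54.231.160.0
Yes, same subnet (54.231.160.0)


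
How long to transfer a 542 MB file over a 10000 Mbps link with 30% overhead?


Effective throughput = 10000 * (1 - 30/100) = 7000 Mbps
File size in Mb = 542 * 8 = 4336 Mb
Time = 4336 / 7000
Time = 0.6194 seconds


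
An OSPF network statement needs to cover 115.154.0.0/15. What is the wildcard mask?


Subnet mask: 255.254.0.0
Wildcard = 255.255.255.255 - subnet mask
255 - 255 = 0
255 - 254 = 1
255 - 0 = 255
255 - 0 = 255
Wildcard: 0.1.255.255


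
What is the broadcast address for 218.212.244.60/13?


Network: 218.208.0.0/13
Host bits = 19
Set all host bits to 1:
Broadcast: 218.215.255.255


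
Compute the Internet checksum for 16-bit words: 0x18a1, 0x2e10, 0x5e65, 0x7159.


Sum all words (with carry folding):
+ 0x18a1 = 0x18a1
+ 0x2e10 = 0x46b1
+ 0x5e65 = 0xa516
+ 0x7159 = 0x1670
One's complement: ~0x1670
Checksum = 0xe98f


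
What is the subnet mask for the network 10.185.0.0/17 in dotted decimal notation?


/17 means 17 network bits, 15 host bits
Binary: 11111111111111111000000000000000
Mask: 255.255.128.0


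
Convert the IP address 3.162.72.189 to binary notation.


3 = 00000011
162 = 10100010
72 = 01001000
189 = 10111101
Binary: 00000011.10100010.01001000.10111101


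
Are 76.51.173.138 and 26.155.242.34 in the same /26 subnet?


Mask: 255.255.255.192
76.51.173.138 AND mask = 76.51.173.128
26.155.242.34 AND mask = 26.155.242.0
No, different subnets (76.51.173.128 vs 26.155.242.0)


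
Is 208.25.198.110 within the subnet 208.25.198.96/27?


Subnet network: 208.25.198.96
Test IP AND mask: 208.25.198.96
Yes, 208.25.198.110 is in 208.25.198.96/27


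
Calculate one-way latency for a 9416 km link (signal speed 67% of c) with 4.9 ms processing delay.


Speed = 0.67 * 3e5 km/s = 201000 km/s
Propagation delay = 9416 / 201000 = 0.0468 s = 46.8458 ms
Processing delay = 4.9 ms
Total one-way latency = 51.7458 ms


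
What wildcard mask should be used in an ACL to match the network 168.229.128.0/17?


Subnet mask: 255.255.128.0
Wildcard = 255.255.255.255 - subnet mask
255 - 255 = 0
255 - 255 = 0
255 - 128 = 127
255 - 0 = 255
Wildcard: 0.0.127.255


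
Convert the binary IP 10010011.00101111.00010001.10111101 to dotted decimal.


10010011 = 147
00101111 = 47
00010001 = 17
10111101 = 189
IP: 147.47.17.189


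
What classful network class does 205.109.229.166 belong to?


First octet: 205
Binary: 11001101
110xxxxx -> Class C (192-223)
Class C, default mask 255.255.255.0 (/24)


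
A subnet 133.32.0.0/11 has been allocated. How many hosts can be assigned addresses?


Host bits = 32 - 11 = 21
Total addresses = 2^21 = 2097152
Usable = total - 2 (network and broadcast)
Usable hosts: 2097150


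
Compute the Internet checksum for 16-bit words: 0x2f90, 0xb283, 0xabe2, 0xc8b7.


Sum all words (with carry folding):
+ 0x2f90 = 0x2f90
+ 0xb283 = 0xe213
+ 0xabe2 = 0x8df6
+ 0xc8b7 = 0x56ae
One's complement: ~0x56ae
Checksum = 0xa951


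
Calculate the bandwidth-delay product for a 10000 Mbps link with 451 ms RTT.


BDP = bandwidth * RTT
= 10000 Mbps * 451 ms
= 10000 * 1e6 * 451 / 1000 bits
= 4510000000 bits
= 563750000 bytes
= 550537.1094 KB
BDP = 4510000000 bits (563750000 bytes)


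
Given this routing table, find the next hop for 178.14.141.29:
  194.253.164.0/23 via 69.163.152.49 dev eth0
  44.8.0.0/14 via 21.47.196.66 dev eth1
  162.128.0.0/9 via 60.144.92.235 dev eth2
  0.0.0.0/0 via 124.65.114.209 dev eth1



Longest prefix match for 178.14.141.29:
  /23 194.253.164.0: no
  /14 44.8.0.0: no
  /9 162.128.0.0: no
  /0 0.0.0.0: MATCH
Selected: next-hop 124.65.114.209 via eth1 (matched /0)


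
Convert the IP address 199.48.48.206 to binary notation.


199 = 11000111
48 = 00110000
48 = 00110000
206 = 11001110
Binary: 11000111.00110000.00110000.11001110


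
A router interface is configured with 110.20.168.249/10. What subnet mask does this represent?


/10 means 10 network bits, 22 host bits
Binary: 11111111110000000000000000000000
Mask: 255.192.0.0


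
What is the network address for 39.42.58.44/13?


IP:   00100111.00101010.00111010.00101100
Mask: 11111111.11111000.00000000.00000000
AND operation:
Net:  00100111.00101000.00000000.00000000
Network: 39.40.0.0/13


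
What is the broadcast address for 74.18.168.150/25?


Network: 74.18.168.128/25
Host bits = 7
Set all host bits to 1:
Broadcast: 74.18.168.255


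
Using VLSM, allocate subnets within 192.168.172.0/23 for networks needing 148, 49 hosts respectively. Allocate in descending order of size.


148 hosts -> /24 (254 usable): 192.168.172.0/24
49 hosts -> /26 (62 usable): 192.168.173.0/26
Allocation: 192.168.172.0/24 (148 hosts, 254 usable); 192.168.173.0/26 (49 hosts, 62 usable)


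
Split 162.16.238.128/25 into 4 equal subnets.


New prefix = 25 + 2 = 27
Each subnet has 32 addresses
  162.16.238.128/27
  162.16.238.160/27
  162.16.238.192/27
  162.16.238.224/27
Subnets: 162.16.238.128/27, 162.16.238.160/27, 162.16.238.192/27, 162.16.238.224/27


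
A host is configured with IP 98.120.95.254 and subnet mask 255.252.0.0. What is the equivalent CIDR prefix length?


Binary: 11111111.11111100.00000000.00000000
Count leading 1s
Prefix: /14


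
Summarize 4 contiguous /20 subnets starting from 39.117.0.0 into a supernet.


Original prefix: /20
Number of subnets: 4 = 2^2
New prefix = 20 - 2 = 18
Supernet: 39.117.0.0/18


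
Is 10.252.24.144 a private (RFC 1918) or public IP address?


RFC 1918 private ranges:
  10.0.0.0/8 (10.0.0.0 - 10.255.255.255)
  172.16.0.0/12 (172.16.0.0 - 172.31.255.255)
  192.168.0.0/16 (192.168.0.0 - 192.168.255.255)
Private (in 10.0.0.0/8)


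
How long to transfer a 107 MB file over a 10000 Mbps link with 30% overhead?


Effective throughput = 10000 * (1 - 30/100) = 7000 Mbps
File size in Mb = 107 * 8 = 856 Mb
Time = 856 / 7000
Time = 0.1223 seconds


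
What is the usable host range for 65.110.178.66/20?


Network: 65.110.176.0
Broadcast: 65.110.191.255
First usable = network + 1
Last usable = broadcast - 1
Range: 65.110.176.1 to 65.110.191.254


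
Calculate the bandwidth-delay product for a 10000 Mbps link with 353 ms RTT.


BDP = bandwidth * RTT
= 10000 Mbps * 353 ms
= 10000 * 1e6 * 353 / 1000 bits
= 3530000000 bits
= 441250000 bytes
= 430908.2031 KB
BDP = 3530000000 bits (441250000 bytes)


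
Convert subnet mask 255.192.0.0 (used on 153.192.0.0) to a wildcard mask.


Subnet mask: 255.192.0.0
Wildcard = 255.255.255.255 - subnet mask
255 - 255 = 0
255 - 192 = 63
255 - 0 = 255
255 - 0 = 255
Wildcard: 0.63.255.255


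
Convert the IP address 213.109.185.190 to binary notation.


213 = 11010101
109 = 01101101
185 = 10111001
190 = 10111110
Binary: 11010101.01101101.10111001.10111110


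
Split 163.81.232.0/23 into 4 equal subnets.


New prefix = 23 + 2 = 25
Each subnet has 128 addresses
  163.81.232.0/25
  163.81.232.128/25
  163.81.233.0/25
  163.81.233.128/25
Subnets: 163.81.232.0/25, 163.81.232.128/25, 163.81.233.0/25, 163.81.233.128/25


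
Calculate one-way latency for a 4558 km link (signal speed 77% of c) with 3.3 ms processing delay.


Speed = 0.77 * 3e5 km/s = 231000 km/s
Propagation delay = 4558 / 231000 = 0.0197 s = 19.7316 ms
Processing delay = 3.3 ms
Total one-way latency = 23.0316 ms


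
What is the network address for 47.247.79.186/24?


IP:   00101111.11110111.01001111.10111010
Mask: 11111111.11111111.11111111.00000000
AND operation:
Net:  00101111.11110111.01001111.00000000
Network: 47.247.79.0/24


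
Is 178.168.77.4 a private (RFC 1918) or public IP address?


RFC 1918 private ranges:
  10.0.0.0/8 (10.0.0.0 - 10.255.255.255)
  172.16.0.0/12 (172.16.0.0 - 172.31.255.255)
  192.168.0.0/16 (192.168.0.0 - 192.168.255.255)
Public (not in any RFC 1918 range)


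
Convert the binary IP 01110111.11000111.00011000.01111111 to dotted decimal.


01110111 = 119
11000111 = 199
00011000 = 24
01111111 = 127
IP: 119.199.24.127


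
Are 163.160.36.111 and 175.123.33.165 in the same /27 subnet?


Mask: 255.255.255.224
163.160.36.111 AND mask = 163.160.36.96
175.123.33.165 AND mask = 175.123.33.160
No, different subnets (163.160.36.96 vs 175.123.33.160)


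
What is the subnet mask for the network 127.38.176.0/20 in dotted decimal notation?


/20 means 20 network bits, 12 host bits
Binary: 11111111111111111111000000000000
Mask: 255.255.240.0


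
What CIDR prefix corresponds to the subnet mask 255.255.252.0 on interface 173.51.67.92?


Binary: 11111111.11111111.11111100.00000000
Count leading 1s
Prefix: /22


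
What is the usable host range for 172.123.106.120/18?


Network: 172.123.64.0
Broadcast: 172.123.127.255
First usable = network + 1
Last usable = broadcast - 1
Range: 172.123.64.1 to 172.123.127.254


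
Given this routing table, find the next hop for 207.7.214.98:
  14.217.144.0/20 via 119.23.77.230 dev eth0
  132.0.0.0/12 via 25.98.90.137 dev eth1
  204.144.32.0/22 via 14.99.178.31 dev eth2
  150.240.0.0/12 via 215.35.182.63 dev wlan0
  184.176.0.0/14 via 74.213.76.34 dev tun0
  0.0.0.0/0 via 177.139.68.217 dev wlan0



Longest prefix match for 207.7.214.98:
  /20 14.217.144.0: no
  /12 132.0.0.0: no
  /22 204.144.32.0: no
  /12 150.240.0.0: no
  /14 184.176.0.0: no
  /0 0.0.0.0: MATCH
Selected: next-hop 177.139.68.217 via wlan0 (matched /0)


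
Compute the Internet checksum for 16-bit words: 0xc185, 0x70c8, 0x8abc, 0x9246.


Sum all words (with carry folding):
+ 0xc185 = 0xc185
+ 0x70c8 = 0x324e
+ 0x8abc = 0xbd0a
+ 0x9246 = 0x4f51
One's complement: ~0x4f51
Checksum = 0xb0ae


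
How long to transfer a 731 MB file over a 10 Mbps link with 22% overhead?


Effective throughput = 10 * (1 - 22/100) = 7.8 Mbps
File size in Mb = 731 * 8 = 5848 Mb
Time = 5848 / 7.8
Time = 749.7436 seconds


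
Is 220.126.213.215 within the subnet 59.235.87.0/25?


Subnet network: 59.235.87.0
Test IP AND mask: 220.126.213.128
No, 220.126.213.215 is not in 59.235.87.0/25


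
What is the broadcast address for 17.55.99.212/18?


Network: 17.55.64.0/18
Host bits = 14
Set all host bits to 1:
Broadcast: 17.55.127.255


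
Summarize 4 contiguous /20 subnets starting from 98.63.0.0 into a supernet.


Original prefix: /20
Number of subnets: 4 = 2^2
New prefix = 20 - 2 = 18
Supernet: 98.63.0.0/18


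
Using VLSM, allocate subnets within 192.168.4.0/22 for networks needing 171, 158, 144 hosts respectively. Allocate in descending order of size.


171 hosts -> /24 (254 usable): 192.168.4.0/24
158 hosts -> /24 (254 usable): 192.168.5.0/24
144 hosts -> /24 (254 usable): 192.168.6.0/24
Allocation: 192.168.4.0/24 (171 hosts, 254 usable); 192.168.5.0/24 (158 hosts, 254 usable); 192.168.6.0/24 (144 hosts, 254 usable)


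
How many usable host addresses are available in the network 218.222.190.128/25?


Host bits = 32 - 25 = 7
Total addresses = 2^7 = 128
Usable = total - 2 (network and broadcast)
Usable hosts: 126


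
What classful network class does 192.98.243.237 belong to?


First octet: 192
Binary: 11000000
110xxxxx -> Class C (192-223)
Class C, default mask 255.255.255.0 (/24)


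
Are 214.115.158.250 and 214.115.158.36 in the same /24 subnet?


Mask: 255.255.255.0
214.115.158.250 AND mask = 214.115.158.0
214.115.158.36 AND mask = 214.115.158.0
Yes, same subnet (214.115.158.0)


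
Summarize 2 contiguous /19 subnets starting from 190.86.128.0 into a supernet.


Original prefix: /19
Number of subnets: 2 = 2^1
New prefix = 19 - 1 = 18
Supernet: 190.86.128.0/18


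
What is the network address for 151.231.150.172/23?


IP:   10010111.11100111.10010110.10101100
Mask: 11111111.11111111.11111110.00000000
AND operation:
Net:  10010111.11100111.10010110.00000000
Network: 151.231.150.0/23


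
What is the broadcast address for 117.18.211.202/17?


Network: 117.18.128.0/17
Host bits = 15
Set all host bits to 1:
Broadcast: 117.18.255.255


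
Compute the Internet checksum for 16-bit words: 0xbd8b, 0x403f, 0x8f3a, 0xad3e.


Sum all words (with carry folding):
+ 0xbd8b = 0xbd8b
+ 0x403f = 0xfdca
+ 0x8f3a = 0x8d05
+ 0xad3e = 0x3a44
One's complement: ~0x3a44
Checksum = 0xc5bb


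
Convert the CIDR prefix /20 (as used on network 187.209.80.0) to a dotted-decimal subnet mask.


/20 means 20 network bits, 12 host bits
Binary: 11111111111111111111000000000000
Mask: 255.255.240.0


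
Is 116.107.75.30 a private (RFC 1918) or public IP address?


RFC 1918 private ranges:
  10.0.0.0/8 (10.0.0.0 - 10.255.255.255)
  172.16.0.0/12 (172.16.0.0 - 172.31.255.255)
  192.168.0.0/16 (192.168.0.0 - 192.168.255.255)
Public (not in any RFC 1918 range)


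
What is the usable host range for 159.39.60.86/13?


Network: 159.32.0.0
Broadcast: 159.39.255.255
First usable = network + 1
Last usable = broadcast - 1
Range: 159.32.0.1 to 159.39.255.254


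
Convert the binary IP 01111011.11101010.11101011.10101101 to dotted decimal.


01111011 = 123
11101010 = 234
11101011 = 235
10101101 = 173
IP: 123.234.235.173


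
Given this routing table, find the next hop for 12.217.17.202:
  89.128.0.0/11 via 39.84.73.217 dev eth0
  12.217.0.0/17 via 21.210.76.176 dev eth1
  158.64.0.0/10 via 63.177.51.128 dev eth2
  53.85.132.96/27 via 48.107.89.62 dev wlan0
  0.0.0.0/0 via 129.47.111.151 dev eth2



Longest prefix match for 12.217.17.202:
  /11 89.128.0.0: no
  /17 12.217.0.0: MATCH
  /10 158.64.0.0: no
  /27 53.85.132.96: no
  /0 0.0.0.0: MATCH
Selected: next-hop 21.210.76.176 via eth1 (matched /17)


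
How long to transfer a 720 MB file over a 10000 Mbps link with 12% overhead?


Effective throughput = 10000 * (1 - 12/100) = 8800 Mbps
File size in Mb = 720 * 8 = 5760 Mb
Time = 5760 / 8800
Time = 0.6545 seconds


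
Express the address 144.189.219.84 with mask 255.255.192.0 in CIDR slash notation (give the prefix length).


Binary: 11111111.11111111.11000000.00000000
Count leading 1s
Prefix: /18


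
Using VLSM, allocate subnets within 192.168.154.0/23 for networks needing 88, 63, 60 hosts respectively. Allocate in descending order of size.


88 hosts -> /25 (126 usable): 192.168.154.0/25
63 hosts -> /25 (126 usable): 192.168.154.128/25
60 hosts -> /26 (62 usable): 192.168.155.0/26
Allocation: 192.168.154.0/25 (88 hosts, 126 usable); 192.168.154.128/25 (63 hosts, 126 usable); 192.168.155.0/26 (60 hosts, 62 usable)


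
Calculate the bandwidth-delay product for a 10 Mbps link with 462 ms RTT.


BDP = bandwidth * RTT
= 10 Mbps * 462 ms
= 10 * 1e6 * 462 / 1000 bits
= 4620000 bits
= 577500 bytes
= 563.9648 KB
BDP = 4620000 bits (577500 bytes)


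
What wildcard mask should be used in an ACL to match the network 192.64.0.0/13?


Subnet mask: 255.248.0.0
Wildcard = 255.255.255.255 - subnet mask
255 - 255 = 0
255 - 248 = 7
255 - 0 = 255
255 - 0 = 255
Wildcard: 0.7.255.255


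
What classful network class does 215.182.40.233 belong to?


First octet: 215
Binary: 11010111
110xxxxx -> Class C (192-223)
Class C, default mask 255.255.255.0 (/24)


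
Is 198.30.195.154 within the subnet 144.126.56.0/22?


Subnet network: 144.126.56.0
Test IP AND mask: 198.30.192.0
No, 198.30.195.154 is not in 144.126.56.0/22


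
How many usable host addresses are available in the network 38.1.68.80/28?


Host bits = 32 - 28 = 4
Total addresses = 2^4 = 16
Usable = total - 2 (network and broadcast)
Usable hosts: 14


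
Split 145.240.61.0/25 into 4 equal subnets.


New prefix = 25 + 2 = 27
Each subnet has 32 addresses
  145.240.61.0/27
  145.240.61.32/27
  145.240.61.64/27
  145.240.61.96/27
Subnets: 145.240.61.0/27, 145.240.61.32/27, 145.240.61.64/27, 145.240.61.96/27


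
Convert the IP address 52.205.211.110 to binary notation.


52 = 00110100
205 = 11001101
211 = 11010011
110 = 01101110
Binary: 00110100.11001101.11010011.01101110


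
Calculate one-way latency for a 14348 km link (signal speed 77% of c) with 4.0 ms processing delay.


Speed = 0.77 * 3e5 km/s = 231000 km/s
Propagation delay = 14348 / 231000 = 0.0621 s = 62.1126 ms
Processing delay = 4.0 ms
Total one-way latency = 66.1126 ms


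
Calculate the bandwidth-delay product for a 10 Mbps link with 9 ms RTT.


BDP = bandwidth * RTT
= 10 Mbps * 9 ms
= 10 * 1e6 * 9 / 1000 bits
= 90000 bits
= 11250 bytes
= 10.9863 KB
BDP = 90000 bits (11250 bytes)


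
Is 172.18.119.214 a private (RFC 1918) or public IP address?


RFC 1918 private ranges:
  10.0.0.0/8 (10.0.0.0 - 10.255.255.255)
  172.16.0.0/12 (172.16.0.0 - 172.31.255.255)
  192.168.0.0/16 (192.168.0.0 - 192.168.255.255)
Private (in 172.16.0.0/12)


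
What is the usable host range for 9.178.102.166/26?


Network: 9.178.102.128
Broadcast: 9.178.102.191
First usable = network + 1
Last usable = broadcast - 1
Range: 9.178.102.129 to 9.178.102.190


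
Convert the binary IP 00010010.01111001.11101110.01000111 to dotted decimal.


00010010 = 18
01111001 = 121
11101110 = 238
01000111 = 71
IP: 18.121.238.71


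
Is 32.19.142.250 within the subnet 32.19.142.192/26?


Subnet network: 32.19.142.192
Test IP AND mask: 32.19.142.192
Yes, 32.19.142.250 is in 32.19.142.192/26


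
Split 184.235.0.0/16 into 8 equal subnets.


New prefix = 16 + 3 = 19
Each subnet has 8192 addresses
  184.235.0.0/19
  184.235.32.0/19
  184.235.64.0/19
  184.235.96.0/19
  184.235.128.0/19
  184.235.160.0/19
  184.235.192.0/19
  184.235.224.0/19
Subnets: 184.235.0.0/19, 184.235.32.0/19, 184.235.64.0/19, 184.235.96.0/19, 184.235.128.0/19, 184.235.160.0/19, 184.235.192.0/19, 184.235.224.0/19


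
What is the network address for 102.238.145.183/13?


IP:   01100110.11101110.10010001.10110111
Mask: 11111111.11111000.00000000.00000000
AND operation:
Net:  01100110.11101000.00000000.00000000
Network: 102.232.0.0/13


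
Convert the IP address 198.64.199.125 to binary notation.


198 = 11000110
64 = 01000000
199 = 11000111
125 = 01111101
Binary: 11000110.01000000.11000111.01111101


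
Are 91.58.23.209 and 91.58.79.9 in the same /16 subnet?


Mask: 255.255.0.0
91.58.23.209 AND mask = 91.58.0.0
91.58.79.9 AND mask = 91.58.0.0
Yes, same subnet (91.58.0.0)


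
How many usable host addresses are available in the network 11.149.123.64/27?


Host bits = 32 - 27 = 5
Total addresses = 2^5 = 32
Usable = total - 2 (network and broadcast)
Usable hosts: 30
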